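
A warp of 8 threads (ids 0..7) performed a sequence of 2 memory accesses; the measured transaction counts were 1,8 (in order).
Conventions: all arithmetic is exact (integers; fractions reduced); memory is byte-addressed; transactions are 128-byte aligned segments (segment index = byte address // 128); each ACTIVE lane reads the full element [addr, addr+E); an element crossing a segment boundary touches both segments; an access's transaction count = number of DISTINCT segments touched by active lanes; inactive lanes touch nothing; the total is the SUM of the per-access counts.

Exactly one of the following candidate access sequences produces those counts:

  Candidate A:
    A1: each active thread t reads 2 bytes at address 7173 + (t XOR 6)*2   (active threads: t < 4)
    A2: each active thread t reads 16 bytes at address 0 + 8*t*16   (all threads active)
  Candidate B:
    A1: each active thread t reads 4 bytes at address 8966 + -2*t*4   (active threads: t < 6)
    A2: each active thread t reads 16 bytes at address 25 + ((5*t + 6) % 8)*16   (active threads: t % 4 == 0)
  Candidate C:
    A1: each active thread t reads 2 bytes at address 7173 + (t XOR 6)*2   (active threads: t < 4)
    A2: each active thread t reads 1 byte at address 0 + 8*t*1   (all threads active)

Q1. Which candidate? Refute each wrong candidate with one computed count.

B: A1 gives 2 transactions, not 1
C: A2 gives 1 transaction, not 8
A: all counts match (1,8)

Answer: A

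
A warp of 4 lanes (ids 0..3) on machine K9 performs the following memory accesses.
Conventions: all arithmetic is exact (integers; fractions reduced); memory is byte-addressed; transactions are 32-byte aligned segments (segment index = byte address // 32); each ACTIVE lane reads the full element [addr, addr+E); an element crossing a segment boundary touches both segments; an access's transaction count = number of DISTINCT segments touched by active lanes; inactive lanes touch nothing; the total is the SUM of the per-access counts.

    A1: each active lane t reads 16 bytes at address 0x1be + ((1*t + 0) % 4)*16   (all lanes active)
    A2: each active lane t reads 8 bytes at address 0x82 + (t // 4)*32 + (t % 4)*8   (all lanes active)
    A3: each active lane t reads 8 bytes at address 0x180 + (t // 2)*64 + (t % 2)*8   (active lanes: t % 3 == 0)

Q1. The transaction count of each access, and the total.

A1: 3 transactions
A2: 2 transactions
A3: 2 transactions

Answer: 3,2,2; total 7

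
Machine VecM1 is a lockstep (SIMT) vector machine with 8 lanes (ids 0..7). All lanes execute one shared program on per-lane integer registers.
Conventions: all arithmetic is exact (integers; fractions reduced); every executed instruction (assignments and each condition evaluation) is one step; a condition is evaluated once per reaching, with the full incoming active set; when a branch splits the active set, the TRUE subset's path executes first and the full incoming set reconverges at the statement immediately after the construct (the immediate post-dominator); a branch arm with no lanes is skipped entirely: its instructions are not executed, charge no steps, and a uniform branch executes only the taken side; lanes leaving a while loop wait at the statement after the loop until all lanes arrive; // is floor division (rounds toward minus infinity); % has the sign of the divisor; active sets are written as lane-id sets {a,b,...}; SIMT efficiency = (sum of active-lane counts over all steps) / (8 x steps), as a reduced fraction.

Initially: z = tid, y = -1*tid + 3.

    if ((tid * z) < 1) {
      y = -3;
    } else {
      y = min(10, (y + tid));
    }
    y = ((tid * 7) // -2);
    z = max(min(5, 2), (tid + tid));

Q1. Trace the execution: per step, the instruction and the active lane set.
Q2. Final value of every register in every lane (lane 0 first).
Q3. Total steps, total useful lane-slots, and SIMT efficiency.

step 0: eval ((tid * z) < 1)         {0,1,2,3,4,5,6,7}
step 1: y <- -3                      {0}
step 2: y <- min(10, (y + tid))      {1,2,3,4,5,6,7}
step 3: y <- ((tid * 7) // -2)       {0,1,2,3,4,5,6,7}
step 4: z <- max(min(5, 2), (tid + tid)) {0,1,2,3,4,5,6,7}

Answer: 5 steps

z: 2,2,4,6,8,10,12,14
y: 0,-4,-7,-11,-14,-18,-21,-25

steps = 5; useful = 32; efficiency = 32/40 = 4/5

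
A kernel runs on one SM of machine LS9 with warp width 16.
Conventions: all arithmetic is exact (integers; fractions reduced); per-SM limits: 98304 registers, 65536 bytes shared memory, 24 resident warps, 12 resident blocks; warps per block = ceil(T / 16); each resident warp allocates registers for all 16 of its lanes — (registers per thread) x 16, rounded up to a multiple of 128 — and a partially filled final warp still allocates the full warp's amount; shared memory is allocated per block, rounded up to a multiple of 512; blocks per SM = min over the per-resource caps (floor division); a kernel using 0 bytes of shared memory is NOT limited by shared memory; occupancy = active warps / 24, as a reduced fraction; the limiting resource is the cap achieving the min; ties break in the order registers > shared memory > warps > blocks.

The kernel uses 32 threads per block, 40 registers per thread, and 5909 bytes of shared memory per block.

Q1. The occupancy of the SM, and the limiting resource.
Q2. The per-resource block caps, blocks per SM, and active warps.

Answer: occupancy 5/6, limited by shared memory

registers: 76 blocks
shared memory: 10 blocks
warps: 12 blocks
blocks: 12 blocks

Answer: 10 blocks, 20 active warps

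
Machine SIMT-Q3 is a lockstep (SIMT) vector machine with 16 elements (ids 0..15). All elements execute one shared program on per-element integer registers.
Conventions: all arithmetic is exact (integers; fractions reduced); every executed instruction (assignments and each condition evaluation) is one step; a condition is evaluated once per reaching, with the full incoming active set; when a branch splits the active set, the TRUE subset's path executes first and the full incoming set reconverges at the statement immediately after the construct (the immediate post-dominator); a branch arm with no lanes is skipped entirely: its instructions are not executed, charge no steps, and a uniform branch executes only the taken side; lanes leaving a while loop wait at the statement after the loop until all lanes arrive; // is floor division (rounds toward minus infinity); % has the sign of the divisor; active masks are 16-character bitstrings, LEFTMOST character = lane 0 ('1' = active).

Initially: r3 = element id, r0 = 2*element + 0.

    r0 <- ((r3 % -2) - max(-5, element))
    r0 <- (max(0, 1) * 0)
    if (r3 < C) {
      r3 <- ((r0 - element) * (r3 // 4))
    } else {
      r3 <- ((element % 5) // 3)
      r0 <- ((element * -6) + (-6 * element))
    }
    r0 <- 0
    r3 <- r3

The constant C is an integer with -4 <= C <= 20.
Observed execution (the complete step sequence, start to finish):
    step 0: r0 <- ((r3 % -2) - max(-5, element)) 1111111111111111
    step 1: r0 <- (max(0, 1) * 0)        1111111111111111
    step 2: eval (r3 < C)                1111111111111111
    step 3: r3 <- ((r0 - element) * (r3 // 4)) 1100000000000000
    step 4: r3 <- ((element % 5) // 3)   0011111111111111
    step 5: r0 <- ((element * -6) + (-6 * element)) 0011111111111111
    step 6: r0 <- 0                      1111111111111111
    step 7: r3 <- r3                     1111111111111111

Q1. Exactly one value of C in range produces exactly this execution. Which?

Answer: C = 2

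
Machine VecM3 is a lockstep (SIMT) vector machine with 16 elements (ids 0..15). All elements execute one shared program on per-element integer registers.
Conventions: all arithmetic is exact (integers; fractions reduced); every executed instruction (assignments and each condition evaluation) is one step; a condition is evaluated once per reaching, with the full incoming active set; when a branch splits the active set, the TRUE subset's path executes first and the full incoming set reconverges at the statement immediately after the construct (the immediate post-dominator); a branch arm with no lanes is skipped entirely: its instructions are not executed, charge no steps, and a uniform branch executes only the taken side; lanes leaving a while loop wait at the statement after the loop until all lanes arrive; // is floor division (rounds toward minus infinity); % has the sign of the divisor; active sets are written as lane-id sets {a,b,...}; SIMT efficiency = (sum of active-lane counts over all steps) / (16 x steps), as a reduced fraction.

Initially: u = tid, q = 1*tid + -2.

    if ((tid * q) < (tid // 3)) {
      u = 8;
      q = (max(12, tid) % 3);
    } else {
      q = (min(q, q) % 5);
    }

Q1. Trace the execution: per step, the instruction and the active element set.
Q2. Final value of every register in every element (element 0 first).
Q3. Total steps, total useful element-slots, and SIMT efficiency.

step 0: eval ((tid * q) < (tid // 3)) {0,1,2,3,4,5,6,7,8,9,10,11,12,13,14,15}
step 1: u <- 8                       {1}
step 2: q <- (max(12, tid) % 3)      {1}
step 3: q <- (min(q, q) % 5)         {0,2,3,4,5,6,7,8,9,10,11,12,13,14,15}

Answer: 4 steps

u: 0,8,2,3,4,5,6,7,8,9,10,11,12,13,14,15
q: 3,0,0,1,2,3,4,0,1,2,3,4,0,1,2,3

steps = 4; useful = 33; efficiency = 33/64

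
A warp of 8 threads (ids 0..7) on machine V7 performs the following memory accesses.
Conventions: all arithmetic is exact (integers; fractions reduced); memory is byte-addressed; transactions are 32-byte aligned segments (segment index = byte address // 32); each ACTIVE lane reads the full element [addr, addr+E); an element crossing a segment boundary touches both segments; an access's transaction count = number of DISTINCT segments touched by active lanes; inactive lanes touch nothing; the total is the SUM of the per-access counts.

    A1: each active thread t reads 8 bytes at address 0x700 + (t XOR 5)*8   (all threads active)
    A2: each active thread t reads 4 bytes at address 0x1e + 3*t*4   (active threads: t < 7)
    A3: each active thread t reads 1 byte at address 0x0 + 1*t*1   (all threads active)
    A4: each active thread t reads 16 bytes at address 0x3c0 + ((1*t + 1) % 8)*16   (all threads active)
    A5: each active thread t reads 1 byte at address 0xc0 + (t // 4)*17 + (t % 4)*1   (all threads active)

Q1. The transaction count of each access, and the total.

A1: 2 transactions
A2: 4 transactions
A3: 1 transaction
A4: 4 transactions
A5: 1 transaction

Answer: 2,4,1,4,1; total 12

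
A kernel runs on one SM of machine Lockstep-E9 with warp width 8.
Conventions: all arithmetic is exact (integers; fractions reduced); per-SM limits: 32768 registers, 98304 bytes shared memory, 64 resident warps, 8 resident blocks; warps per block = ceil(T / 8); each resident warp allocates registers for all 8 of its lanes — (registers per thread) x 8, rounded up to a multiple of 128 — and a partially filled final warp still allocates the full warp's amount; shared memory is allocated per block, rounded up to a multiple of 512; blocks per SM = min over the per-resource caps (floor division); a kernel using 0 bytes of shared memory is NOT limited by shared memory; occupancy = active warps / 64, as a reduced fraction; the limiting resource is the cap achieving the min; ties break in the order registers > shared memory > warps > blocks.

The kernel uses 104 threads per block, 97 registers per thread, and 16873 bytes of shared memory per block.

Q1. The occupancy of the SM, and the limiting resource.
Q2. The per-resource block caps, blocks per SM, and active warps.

Answer: occupancy 13/32, limited by registers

registers: 2 blocks
shared memory: 5 blocks
warps: 4 blocks
blocks: 8 blocks

Answer: 2 blocks, 26 active warps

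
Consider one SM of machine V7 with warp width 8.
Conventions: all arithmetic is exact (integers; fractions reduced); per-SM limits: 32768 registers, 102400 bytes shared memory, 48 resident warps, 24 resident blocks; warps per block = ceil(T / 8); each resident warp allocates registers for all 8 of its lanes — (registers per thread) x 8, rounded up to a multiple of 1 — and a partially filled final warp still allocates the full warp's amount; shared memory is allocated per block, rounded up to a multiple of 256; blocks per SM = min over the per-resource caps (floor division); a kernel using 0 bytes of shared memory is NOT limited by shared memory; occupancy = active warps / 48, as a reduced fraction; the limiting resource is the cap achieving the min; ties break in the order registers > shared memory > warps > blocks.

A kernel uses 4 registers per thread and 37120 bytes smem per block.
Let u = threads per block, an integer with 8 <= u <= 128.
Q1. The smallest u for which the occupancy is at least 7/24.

Answer: u = 49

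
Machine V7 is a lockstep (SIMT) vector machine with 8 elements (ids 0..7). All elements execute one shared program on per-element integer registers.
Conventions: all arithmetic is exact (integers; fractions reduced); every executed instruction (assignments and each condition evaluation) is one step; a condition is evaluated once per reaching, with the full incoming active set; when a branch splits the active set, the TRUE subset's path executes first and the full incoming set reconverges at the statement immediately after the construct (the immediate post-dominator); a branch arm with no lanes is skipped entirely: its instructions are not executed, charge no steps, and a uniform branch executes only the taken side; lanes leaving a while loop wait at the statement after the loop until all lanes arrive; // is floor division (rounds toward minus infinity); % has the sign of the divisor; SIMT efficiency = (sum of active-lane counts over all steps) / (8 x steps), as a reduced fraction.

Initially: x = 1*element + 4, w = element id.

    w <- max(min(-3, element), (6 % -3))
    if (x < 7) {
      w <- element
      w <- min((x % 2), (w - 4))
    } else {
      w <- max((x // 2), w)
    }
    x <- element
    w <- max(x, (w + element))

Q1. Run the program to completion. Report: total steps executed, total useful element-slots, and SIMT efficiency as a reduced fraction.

Answer: 7 steps, 43 useful, 43/56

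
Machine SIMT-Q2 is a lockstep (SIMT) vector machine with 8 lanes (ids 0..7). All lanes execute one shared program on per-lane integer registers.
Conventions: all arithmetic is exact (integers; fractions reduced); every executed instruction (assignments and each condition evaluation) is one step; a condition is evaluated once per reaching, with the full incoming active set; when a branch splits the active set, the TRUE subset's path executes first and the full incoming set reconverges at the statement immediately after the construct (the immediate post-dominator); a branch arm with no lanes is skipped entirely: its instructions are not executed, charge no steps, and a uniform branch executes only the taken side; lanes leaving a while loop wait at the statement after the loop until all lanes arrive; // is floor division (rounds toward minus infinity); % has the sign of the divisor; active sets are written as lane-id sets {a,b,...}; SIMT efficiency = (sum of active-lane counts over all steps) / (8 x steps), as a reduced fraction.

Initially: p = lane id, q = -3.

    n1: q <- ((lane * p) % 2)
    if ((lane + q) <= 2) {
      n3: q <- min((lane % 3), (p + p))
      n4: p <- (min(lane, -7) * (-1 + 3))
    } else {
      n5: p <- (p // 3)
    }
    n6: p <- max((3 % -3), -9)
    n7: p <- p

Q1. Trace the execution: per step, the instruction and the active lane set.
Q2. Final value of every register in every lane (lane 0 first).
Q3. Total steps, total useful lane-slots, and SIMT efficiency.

step 0: q <- ((lane * p) % 2)        {0,1,2,3,4,5,6,7}
step 1: eval ((lane + q) <= 2)       {0,1,2,3,4,5,6,7}
step 2: q <- min((lane % 3), (p + p)) {0,1,2}
step 3: p <- (min(lane, -7) * (-1 + 3)) {0,1,2}
step 4: p <- (p // 3)                {3,4,5,6,7}
step 5: p <- max((3 % -3), -9)       {0,1,2,3,4,5,6,7}
step 6: p <- p                       {0,1,2,3,4,5,6,7}

Answer: 7 steps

p: 0,0,0,0,0,0,0,0
q: 0,1,2,1,0,1,0,1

steps = 7; useful = 43; efficiency = 43/56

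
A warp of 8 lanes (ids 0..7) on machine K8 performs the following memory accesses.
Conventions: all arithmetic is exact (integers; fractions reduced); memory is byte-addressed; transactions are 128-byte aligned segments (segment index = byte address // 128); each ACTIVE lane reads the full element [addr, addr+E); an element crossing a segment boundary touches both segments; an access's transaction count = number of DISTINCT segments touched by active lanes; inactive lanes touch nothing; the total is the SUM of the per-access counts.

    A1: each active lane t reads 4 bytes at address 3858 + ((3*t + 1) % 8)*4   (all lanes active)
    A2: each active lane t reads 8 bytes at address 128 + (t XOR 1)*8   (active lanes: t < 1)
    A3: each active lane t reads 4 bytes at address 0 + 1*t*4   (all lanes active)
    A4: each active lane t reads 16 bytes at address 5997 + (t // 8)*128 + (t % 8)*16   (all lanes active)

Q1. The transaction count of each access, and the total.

A1: 1 transaction
A2: 1 transaction
A3: 1 transaction
A4: 2 transactions

Answer: 1,1,1,2; total 5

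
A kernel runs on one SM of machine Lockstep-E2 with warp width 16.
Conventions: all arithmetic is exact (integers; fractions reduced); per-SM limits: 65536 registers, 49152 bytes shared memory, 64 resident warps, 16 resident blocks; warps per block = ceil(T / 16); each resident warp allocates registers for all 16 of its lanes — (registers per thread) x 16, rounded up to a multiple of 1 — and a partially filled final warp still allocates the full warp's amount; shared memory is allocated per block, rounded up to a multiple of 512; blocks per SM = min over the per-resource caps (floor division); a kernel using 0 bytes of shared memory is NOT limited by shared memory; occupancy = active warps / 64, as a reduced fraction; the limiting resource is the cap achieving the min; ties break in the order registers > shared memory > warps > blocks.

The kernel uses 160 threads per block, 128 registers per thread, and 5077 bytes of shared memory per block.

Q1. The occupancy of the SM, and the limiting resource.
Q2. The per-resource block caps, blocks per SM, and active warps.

Answer: occupancy 15/32, limited by registers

registers: 3 blocks
shared memory: 9 blocks
warps: 6 blocks
blocks: 16 blocks

Answer: 3 blocks, 30 active warps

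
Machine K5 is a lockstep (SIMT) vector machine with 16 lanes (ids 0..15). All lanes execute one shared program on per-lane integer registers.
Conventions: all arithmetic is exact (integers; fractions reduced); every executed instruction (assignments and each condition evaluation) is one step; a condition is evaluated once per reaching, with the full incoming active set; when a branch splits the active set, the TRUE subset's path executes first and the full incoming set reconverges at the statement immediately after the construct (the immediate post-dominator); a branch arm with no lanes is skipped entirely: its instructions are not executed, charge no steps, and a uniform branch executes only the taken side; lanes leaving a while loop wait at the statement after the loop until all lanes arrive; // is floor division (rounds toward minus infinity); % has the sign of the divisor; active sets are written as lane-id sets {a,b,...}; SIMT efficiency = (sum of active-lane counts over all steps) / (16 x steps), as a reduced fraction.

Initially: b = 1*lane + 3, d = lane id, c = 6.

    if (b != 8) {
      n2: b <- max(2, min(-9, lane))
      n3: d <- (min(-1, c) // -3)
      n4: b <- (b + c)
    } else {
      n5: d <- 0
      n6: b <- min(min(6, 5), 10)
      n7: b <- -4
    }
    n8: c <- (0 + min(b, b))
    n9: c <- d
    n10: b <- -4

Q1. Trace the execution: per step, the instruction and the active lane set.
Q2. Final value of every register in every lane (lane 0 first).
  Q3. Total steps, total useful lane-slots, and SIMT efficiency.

step 0: eval (b != 8)                {0,1,2,3,4,5,6,7,8,9,10,11,12,13,14,15}
step 1: b <- max(2, min(-9, lane))   {0,1,2,3,4,6,7,8,9,10,11,12,13,14,15}
step 2: d <- (min(-1, c) // -3)      {0,1,2,3,4,6,7,8,9,10,11,12,13,14,15}
step 3: b <- (b + c)                 {0,1,2,3,4,6,7,8,9,10,11,12,13,14,15}
step 4: d <- 0                       {5}
step 5: b <- min(min(6, 5), 10)      {5}
step 6: b <- -4                      {5}
step 7: c <- (0 + min(b, b))         {0,1,2,3,4,5,6,7,8,9,10,11,12,13,14,15}
step 8: c <- d                       {0,1,2,3,4,5,6,7,8,9,10,11,12,13,14,15}
step 9: b <- -4                      {0,1,2,3,4,5,6,7,8,9,10,11,12,13,14,15}

Answer: 10 steps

b: -4,-4,-4,-4,-4,-4,-4,-4,-4,-4,-4,-4,-4,-4,-4,-4
d: 0,0,0,0,0,0,0,0,0,0,0,0,0,0,0,0
c: 0,0,0,0,0,0,0,0,0,0,0,0,0,0,0,0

steps = 10; useful = 112; efficiency = 112/160 = 7/10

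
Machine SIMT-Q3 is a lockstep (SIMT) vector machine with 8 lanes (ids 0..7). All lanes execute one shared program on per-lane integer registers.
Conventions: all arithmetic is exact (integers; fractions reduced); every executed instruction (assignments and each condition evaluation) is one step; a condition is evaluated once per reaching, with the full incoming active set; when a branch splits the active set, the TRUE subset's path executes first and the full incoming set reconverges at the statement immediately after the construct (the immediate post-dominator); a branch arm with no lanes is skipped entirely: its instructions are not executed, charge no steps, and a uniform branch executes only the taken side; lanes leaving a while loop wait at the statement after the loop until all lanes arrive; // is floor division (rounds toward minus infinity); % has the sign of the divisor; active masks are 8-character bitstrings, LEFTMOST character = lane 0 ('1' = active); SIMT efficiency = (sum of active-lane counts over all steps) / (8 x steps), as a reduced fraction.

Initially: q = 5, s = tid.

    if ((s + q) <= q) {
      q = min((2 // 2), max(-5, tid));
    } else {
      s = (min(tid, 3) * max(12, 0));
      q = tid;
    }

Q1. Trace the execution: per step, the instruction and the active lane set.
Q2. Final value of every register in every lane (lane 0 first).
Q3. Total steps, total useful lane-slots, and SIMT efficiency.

step 0: eval ((s + q) <= q)          11111111
step 1: q <- min((2 // 2), max(-5, tid)) 10000000
step 2: s <- (min(tid, 3) * max(12, 0)) 01111111
step 3: q <- tid                     01111111

Answer: 4 steps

q: 0,1,2,3,4,5,6,7
s: 0,12,24,36,36,36,36,36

steps = 4; useful = 23; efficiency = 23/32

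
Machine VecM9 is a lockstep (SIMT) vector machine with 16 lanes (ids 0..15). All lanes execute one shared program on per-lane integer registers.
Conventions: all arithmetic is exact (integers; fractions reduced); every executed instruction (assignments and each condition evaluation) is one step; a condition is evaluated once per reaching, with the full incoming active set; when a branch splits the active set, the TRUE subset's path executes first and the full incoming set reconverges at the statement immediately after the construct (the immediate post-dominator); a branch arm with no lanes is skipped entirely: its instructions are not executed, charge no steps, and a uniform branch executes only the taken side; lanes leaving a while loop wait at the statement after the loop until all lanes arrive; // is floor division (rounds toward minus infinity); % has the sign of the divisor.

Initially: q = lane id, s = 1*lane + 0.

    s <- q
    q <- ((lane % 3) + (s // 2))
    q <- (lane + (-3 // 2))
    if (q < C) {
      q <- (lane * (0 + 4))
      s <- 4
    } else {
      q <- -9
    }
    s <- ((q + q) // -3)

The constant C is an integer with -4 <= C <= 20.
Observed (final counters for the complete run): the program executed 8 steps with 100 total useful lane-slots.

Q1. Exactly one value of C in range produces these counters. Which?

Answer: C = 2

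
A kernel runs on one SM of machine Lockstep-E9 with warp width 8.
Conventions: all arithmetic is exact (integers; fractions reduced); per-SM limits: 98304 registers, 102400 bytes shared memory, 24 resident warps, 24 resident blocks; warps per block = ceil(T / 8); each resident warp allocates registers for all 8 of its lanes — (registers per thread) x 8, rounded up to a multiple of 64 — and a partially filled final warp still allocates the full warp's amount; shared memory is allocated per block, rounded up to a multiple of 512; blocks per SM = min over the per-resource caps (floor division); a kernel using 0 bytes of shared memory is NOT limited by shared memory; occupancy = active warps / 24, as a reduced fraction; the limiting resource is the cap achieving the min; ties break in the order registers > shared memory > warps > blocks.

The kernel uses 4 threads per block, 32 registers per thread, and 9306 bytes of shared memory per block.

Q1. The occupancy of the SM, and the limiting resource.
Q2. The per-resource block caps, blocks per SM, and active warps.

Answer: occupancy 5/12, limited by shared memory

registers: 384 blocks
shared memory: 10 blocks
warps: 24 blocks
blocks: 24 blocks

Answer: 10 blocks, 10 active warps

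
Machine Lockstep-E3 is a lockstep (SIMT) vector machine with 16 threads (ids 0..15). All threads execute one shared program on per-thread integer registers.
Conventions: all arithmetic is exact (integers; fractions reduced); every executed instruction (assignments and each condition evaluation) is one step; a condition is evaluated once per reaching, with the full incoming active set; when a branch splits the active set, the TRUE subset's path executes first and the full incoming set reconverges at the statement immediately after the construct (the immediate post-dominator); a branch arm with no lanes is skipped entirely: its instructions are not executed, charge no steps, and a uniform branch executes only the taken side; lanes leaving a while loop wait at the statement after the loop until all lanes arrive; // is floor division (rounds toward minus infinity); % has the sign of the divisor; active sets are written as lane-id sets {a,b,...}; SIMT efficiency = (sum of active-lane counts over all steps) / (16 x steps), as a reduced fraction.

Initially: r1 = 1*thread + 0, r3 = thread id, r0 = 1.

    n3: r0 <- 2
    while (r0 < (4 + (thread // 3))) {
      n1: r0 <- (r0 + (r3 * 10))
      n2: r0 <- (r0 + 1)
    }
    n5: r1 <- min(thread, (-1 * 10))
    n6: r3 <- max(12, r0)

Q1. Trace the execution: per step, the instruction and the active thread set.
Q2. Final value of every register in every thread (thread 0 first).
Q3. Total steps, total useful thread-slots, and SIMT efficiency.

step 0: r0 <- 2                      {0,1,2,3,4,5,6,7,8,9,10,11,12,13,14,15}
step 1: eval (r0 < (4 + (thread // 3))) {0,1,2,3,4,5,6,7,8,9,10,11,12,13,14,15}
step 2: r0 <- (r0 + (r3 * 10))       {0,1,2,3,4,5,6,7,8,9,10,11,12,13,14,15}
step 3: r0 <- (r0 + 1)               {0,1,2,3,4,5,6,7,8,9,10,11,12,13,14,15}
step 4: eval (r0 < (4 + (thread // 3))) {0,1,2,3,4,5,6,7,8,9,10,11,12,13,14,15}
step 5: r0 <- (r0 + (r3 * 10))       {0}
step 6: r0 <- (r0 + 1)               {0}
step 7: eval (r0 < (4 + (thread // 3))) {0}
step 8: r1 <- min(thread, (-1 * 10)) {0,1,2,3,4,5,6,7,8,9,10,11,12,13,14,15}
step 9: r3 <- max(12, r0)            {0,1,2,3,4,5,6,7,8,9,10,11,12,13,14,15}

Answer: 10 steps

r1: -10,-10,-10,-10,-10,-10,-10,-10,-10,-10,-10,-10,-10,-10,-10,-10
r3: 12,13,23,33,43,53,63,73,83,93,103,113,123,133,143,153
r0: 4,13,23,33,43,53,63,73,83,93,103,113,123,133,143,153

steps = 10; useful = 115; efficiency = 115/160 = 23/32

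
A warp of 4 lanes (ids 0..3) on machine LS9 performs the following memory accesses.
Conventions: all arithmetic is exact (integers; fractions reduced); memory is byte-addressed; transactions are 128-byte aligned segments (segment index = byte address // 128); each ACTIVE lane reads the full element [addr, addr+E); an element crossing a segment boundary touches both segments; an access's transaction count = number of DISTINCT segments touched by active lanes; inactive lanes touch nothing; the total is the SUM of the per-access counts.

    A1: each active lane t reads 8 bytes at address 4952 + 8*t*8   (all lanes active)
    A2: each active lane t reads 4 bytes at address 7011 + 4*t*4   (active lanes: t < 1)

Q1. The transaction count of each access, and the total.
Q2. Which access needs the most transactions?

A1: 3 transactions
A2: 1 transaction

Answer: 3,1; total 4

Answer: A1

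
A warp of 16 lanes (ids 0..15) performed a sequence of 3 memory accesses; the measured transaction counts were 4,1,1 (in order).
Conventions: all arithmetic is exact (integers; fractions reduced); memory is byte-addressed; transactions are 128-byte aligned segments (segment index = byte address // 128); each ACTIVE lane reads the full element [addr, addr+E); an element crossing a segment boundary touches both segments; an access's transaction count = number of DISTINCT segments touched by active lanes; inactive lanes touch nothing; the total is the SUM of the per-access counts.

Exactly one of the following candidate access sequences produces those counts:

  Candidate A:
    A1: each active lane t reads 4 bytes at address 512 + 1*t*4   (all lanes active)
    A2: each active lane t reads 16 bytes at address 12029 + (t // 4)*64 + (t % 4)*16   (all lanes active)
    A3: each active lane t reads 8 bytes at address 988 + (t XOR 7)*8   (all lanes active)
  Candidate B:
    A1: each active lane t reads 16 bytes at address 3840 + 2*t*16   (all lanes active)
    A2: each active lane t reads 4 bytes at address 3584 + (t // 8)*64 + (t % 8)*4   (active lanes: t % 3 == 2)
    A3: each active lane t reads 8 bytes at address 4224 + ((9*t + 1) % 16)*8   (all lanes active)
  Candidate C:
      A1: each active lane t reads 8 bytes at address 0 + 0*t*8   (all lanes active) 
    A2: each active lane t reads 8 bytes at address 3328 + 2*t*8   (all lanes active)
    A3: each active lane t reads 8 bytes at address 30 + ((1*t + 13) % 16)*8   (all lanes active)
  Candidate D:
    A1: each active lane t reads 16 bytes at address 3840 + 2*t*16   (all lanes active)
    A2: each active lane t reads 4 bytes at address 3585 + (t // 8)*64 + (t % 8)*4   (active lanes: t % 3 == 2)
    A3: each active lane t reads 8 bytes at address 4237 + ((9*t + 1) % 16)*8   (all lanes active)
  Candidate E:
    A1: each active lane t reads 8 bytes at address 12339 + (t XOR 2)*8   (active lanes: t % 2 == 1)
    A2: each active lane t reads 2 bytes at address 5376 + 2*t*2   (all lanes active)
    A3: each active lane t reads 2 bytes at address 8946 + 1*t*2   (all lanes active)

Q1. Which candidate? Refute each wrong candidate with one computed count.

A: A1 gives 1 transaction, not 4
C: A1 gives 1 transaction, not 4
D: A3 gives 2 transactions, not 1
E: A1 gives 2 transactions, not 4
B: all counts match (4,1,1)

Answer: B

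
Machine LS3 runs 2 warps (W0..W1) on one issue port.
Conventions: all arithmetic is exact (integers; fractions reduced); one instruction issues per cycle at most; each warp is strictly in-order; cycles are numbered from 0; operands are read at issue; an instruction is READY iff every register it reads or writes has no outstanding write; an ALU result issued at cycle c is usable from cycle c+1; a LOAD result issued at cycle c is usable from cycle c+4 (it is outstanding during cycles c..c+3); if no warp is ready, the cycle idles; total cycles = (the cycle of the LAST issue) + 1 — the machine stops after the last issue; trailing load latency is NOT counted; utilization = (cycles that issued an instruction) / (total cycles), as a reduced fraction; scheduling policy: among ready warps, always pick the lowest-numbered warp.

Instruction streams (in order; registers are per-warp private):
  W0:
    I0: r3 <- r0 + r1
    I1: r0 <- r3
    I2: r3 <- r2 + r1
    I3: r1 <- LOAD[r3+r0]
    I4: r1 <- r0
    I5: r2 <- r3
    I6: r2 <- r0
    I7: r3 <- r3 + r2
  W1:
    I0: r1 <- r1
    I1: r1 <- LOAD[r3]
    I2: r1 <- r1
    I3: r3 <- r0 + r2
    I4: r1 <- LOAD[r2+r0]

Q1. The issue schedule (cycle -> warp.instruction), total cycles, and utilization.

cycle 0: W0.I0
cycle 1: W0.I1
cycle 2: W0.I2
cycle 3: W0.I3
cycle 4: W1.I0
cycle 5: W1.I1
cycle 6: idle
cycle 7: W0.I4
cycle 8: W0.I5
cycle 9: W0.I6
cycle 10: W0.I7
cycle 11: W1.I2
cycle 12: W1.I3
cycle 13: W1.I4

Answer: 14 cycles, utilization 13/14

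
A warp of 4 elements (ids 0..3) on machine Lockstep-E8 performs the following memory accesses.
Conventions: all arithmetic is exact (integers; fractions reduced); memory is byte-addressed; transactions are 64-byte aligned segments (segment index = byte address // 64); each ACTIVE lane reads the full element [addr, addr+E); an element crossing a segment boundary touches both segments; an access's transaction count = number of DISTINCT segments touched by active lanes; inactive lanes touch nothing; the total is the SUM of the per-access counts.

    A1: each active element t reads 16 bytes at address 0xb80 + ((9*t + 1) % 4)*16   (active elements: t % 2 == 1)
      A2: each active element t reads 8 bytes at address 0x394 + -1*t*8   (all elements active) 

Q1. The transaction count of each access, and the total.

A1: 1 transaction
A2: 2 transactions

Answer: 1,2; total 3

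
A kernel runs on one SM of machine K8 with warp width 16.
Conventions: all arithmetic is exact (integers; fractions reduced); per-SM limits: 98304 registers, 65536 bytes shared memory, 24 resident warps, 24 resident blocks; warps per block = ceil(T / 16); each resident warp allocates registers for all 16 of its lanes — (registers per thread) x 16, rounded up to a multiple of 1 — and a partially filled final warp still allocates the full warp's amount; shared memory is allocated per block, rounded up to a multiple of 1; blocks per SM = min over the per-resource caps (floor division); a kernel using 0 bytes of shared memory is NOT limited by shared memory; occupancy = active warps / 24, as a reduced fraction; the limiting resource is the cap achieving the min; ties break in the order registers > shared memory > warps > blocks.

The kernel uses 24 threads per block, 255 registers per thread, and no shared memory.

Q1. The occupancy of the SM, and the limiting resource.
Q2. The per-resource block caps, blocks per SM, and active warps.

Answer: occupancy 1, limited by registers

registers: 12 blocks
shared memory: no limit (kernel uses none)
warps: 12 blocks
blocks: 24 blocks

Answer: 12 blocks, 24 active warps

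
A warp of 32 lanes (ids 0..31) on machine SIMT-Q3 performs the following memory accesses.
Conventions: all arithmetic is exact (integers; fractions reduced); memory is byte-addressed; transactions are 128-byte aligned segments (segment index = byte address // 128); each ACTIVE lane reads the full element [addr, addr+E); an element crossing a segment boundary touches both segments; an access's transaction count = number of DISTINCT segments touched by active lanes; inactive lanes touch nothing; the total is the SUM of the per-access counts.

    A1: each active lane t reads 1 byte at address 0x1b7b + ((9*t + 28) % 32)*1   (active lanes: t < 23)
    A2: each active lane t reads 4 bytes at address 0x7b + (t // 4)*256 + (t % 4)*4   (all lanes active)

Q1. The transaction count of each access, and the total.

A1: 2 transactions
A2: 16 transactions

Answer: 2,16; total 18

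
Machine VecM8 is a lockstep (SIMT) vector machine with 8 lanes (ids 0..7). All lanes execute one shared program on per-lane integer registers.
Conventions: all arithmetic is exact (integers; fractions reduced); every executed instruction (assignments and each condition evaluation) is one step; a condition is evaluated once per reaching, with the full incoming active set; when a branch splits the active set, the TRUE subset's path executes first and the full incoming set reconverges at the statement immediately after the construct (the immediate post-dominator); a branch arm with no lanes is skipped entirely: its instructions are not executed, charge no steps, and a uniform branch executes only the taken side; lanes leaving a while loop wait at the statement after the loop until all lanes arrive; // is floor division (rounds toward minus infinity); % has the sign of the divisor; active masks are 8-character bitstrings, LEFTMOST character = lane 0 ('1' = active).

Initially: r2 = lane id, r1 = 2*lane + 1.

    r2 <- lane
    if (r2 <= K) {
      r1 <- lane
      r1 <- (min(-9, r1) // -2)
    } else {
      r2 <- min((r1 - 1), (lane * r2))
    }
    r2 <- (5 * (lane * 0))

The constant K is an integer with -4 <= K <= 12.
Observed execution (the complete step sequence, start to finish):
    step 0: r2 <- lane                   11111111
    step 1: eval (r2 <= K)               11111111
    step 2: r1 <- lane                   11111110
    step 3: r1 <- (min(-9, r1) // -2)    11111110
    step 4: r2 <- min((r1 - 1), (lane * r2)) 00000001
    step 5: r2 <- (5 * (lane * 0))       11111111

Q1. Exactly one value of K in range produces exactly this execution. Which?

Answer: K = 6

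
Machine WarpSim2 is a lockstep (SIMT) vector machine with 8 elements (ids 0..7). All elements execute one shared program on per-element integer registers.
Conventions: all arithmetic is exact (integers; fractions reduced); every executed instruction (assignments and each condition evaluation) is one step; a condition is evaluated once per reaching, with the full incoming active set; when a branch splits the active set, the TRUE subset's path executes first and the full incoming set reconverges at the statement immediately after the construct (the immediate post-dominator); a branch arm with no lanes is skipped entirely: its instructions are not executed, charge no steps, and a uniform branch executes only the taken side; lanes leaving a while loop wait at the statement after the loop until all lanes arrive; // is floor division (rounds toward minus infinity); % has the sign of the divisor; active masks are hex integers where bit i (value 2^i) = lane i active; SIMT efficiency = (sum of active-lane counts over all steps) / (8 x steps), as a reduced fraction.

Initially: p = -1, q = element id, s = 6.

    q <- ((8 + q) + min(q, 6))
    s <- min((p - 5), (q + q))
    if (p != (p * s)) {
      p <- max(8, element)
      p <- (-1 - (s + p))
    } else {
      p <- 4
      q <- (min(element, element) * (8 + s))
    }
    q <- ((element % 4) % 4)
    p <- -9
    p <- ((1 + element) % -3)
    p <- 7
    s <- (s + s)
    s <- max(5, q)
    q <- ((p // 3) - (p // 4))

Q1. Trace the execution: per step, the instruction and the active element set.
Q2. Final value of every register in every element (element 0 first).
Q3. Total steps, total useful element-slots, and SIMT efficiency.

step 0: q <- ((8 + q) + min(q, 6))   0xff
step 1: s <- min((p - 5), (q + q))   0xff
step 2: eval (p != (p * s))          0xff
step 3: p <- max(8, element)         0xff
step 4: p <- (-1 - (s + p))          0xff
step 5: q <- ((element % 4) % 4)     0xff
step 6: p <- -9                      0xff
step 7: p <- ((1 + element) % -3)    0xff
step 8: p <- 7                       0xff
step 9: s <- (s + s)                 0xff
step 10: s <- max(5, q)               0xff
step 11: q <- ((p // 3) - (p // 4))   0xff

Answer: 12 steps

p: 7,7,7,7,7,7,7,7
q: 1,1,1,1,1,1,1,1
s: 5,5,5,5,5,5,5,5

steps = 12; useful = 96; efficiency = 96/96 = 1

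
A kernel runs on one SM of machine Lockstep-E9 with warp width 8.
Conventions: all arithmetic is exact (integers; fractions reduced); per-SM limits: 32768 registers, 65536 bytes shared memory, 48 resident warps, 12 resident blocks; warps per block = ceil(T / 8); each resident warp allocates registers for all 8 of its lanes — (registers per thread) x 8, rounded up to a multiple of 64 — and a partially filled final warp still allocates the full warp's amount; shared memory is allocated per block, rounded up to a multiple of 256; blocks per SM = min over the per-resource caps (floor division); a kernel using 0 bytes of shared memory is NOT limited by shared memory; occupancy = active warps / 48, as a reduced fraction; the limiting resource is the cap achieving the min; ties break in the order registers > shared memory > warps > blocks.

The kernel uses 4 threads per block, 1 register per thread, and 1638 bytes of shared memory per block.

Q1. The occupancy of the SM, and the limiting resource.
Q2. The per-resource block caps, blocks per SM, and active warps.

Answer: occupancy 1/4, limited by blocks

registers: 512 blocks
shared memory: 36 blocks
warps: 48 blocks
blocks: 12 blocks

Answer: 12 blocks, 12 active warps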